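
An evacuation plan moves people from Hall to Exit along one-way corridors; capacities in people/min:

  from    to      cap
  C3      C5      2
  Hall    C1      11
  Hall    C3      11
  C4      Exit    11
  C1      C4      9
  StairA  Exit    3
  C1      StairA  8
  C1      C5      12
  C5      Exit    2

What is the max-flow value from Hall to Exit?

13

Augment Hall→C1→C5→Exit: bottleneck 2, flow now 2.
Augment Hall→C1→StairA→Exit: bottleneck 3, flow now 5.
Augment Hall→C1→C4→Exit: bottleneck 6, flow now 11.
Augment Hall→C3→C5→C1→C4→Exit: bottleneck 2, flow now 13. (uses reverse residual edge)
No augmenting path remains; maximum flow = 13.
In the residual graph, reachable from Hall: {Hall, C3}.
Min-cut edges: Hall→C1 (11), C3→C5 (2); capacity 11 + 2 = 13.
This cut is saturated, so no flow can exceed 13.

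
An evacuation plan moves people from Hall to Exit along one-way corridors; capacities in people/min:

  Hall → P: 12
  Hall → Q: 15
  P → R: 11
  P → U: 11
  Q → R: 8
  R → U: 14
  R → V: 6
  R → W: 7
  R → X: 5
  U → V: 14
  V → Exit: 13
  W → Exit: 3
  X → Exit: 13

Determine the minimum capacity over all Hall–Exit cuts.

Augment Hall→P→R→V→Exit: bottleneck 6, flow now 6.
Augment Hall→P→R→W→Exit: bottleneck 3, flow now 9.
Augment Hall→P→R→X→Exit: bottleneck 2, flow now 11.
Augment Hall→P→U→V→Exit: bottleneck 1, flow now 12.
Augment Hall→Q→R→X→Exit: bottleneck 3, flow now 15.
Augment Hall→Q→R→U→V→Exit: bottleneck 5, flow now 20.
No augmenting path remains; maximum flow = 20.
By max-flow min-cut, the minimum cut capacity equals the max flow.
In the residual graph, reachable from Hall: {Hall, Q}.
Min-cut edges: Hall→P (12), Q→R (8); capacity 12 + 8 = 20.

20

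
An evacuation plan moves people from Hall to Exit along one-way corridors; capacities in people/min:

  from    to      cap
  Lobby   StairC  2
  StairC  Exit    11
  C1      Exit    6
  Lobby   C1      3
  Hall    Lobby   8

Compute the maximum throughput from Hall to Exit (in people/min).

Augment Hall→Lobby→StairC→Exit: bottleneck 2, flow now 2.
Augment Hall→Lobby→C1→Exit: bottleneck 3, flow now 5.
No augmenting path remains; maximum flow = 5.
In the residual graph, reachable from Hall: {Hall, Lobby}.
Min-cut edges: Lobby→StairC (2), Lobby→C1 (3); capacity 2 + 3 = 5.
This cut is saturated, so no flow can exceed 5.

5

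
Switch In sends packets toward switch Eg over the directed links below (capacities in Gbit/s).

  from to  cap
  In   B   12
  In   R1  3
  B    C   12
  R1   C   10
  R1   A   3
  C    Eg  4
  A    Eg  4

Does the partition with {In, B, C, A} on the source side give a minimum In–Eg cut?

Given cut capacity: 3 + 4 + 4 = 11.
Augment In→B→C→Eg: bottleneck 4, flow now 4.
Augment In→R1→A→Eg: bottleneck 3, flow now 7.
No augmenting path remains; maximum flow = 7.
In the residual graph, reachable from In: {In, B, C}.
Min-cut edges: In→R1 (3), C→Eg (4); capacity 3 + 4 = 7.
Cut capacity 11 exceeds the max flow 7, so it is not minimum.

No — its capacity is 11, but the minimum cut has capacity 7.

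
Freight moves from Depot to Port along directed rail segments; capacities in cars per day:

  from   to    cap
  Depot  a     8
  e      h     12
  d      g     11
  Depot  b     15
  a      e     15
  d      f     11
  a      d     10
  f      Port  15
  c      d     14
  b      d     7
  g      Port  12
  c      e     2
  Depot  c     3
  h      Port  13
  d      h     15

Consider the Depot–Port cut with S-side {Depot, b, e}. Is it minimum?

No — its capacity is 30, but the minimum cut has capacity 18.

Given cut capacity: 8 + 3 + 7 + 12 = 30.
Augment Depot→a→d→f→Port: bottleneck 8, flow now 8.
Augment Depot→b→d→f→Port: bottleneck 3, flow now 11.
Augment Depot→b→d→g→Port: bottleneck 4, flow now 15.
Augment Depot→c→d→g→Port: bottleneck 3, flow now 18.
No augmenting path remains; maximum flow = 18.
In the residual graph, reachable from Depot: {Depot, b}.
Min-cut edges: Depot→a (8), Depot→c (3), b→d (7); capacity 8 + 3 + 7 = 18.
Cut capacity 30 exceeds the max flow 18, so it is not minimum.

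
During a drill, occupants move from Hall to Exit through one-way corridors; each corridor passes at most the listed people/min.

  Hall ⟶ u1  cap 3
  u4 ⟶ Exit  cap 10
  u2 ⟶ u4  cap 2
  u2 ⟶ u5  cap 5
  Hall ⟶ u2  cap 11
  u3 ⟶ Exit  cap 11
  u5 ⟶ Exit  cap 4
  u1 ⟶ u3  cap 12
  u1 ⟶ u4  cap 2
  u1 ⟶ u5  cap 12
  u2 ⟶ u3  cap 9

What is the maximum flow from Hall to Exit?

14

Augment Hall→u1→u3→Exit: bottleneck 3, flow now 3.
Augment Hall→u2→u3→Exit: bottleneck 8, flow now 11.
Augment Hall→u2→u4→Exit: bottleneck 2, flow now 13.
Augment Hall→u2→u5→Exit: bottleneck 1, flow now 14.
No augmenting path remains; maximum flow = 14.
In the residual graph, reachable from Hall: {Hall}.
Min-cut edges: Hall→u1 (3), Hall→u2 (11); capacity 3 + 11 = 14.
This cut is saturated, so no flow can exceed 14.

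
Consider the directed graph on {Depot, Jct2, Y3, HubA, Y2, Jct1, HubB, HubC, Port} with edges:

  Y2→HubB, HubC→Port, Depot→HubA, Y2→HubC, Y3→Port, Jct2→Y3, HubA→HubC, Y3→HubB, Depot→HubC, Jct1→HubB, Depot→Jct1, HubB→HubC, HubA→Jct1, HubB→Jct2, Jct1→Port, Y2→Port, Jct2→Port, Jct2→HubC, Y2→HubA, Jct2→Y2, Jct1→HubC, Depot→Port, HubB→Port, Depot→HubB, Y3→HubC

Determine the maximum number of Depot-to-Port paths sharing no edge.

5

Assign every edge capacity 1; by Menger, the answer equals the max flow.
Path Depot→Port (+1); total 1.
Path Depot→Jct1→Port (+1); total 2.
Path Depot→HubB→Port (+1); total 3.
Path Depot→HubC→Port (+1); total 4.
Path Depot→HubA→Jct1→HubB→Jct2→Port (+1); total 5.
No residual Depot→Port path; max flow = 5.
Certifying cut of size 5: {Depot→HubA, Depot→HubB, Depot→HubC, Depot→Jct1, Depot→Port}.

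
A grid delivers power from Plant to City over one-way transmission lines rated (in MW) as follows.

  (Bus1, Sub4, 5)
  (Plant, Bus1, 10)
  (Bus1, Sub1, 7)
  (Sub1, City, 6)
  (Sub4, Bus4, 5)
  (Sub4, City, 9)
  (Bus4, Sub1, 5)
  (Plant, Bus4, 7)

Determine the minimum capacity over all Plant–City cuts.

11

Augment Plant→Bus1→Sub1→City: bottleneck 6, flow now 6.
Augment Plant→Bus1→Sub4→City: bottleneck 4, flow now 10.
Augment Plant→Bus4→Sub1→Bus1→Sub4→City: bottleneck 1, flow now 11. (uses reverse residual edge)
No augmenting path remains; maximum flow = 11.
By max-flow min-cut, the minimum cut capacity equals the max flow.
In the residual graph, reachable from Plant: {Plant, Bus1, Bus4, Sub1}.
Min-cut edges: Bus1→Sub4 (5), Sub1→City (6); capacity 5 + 6 = 11.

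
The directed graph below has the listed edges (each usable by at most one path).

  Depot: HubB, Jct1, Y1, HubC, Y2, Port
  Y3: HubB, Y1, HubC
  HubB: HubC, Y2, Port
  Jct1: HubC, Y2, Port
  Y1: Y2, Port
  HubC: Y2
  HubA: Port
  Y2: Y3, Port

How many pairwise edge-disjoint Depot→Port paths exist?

Assign every edge capacity 1; by Menger, the answer equals the max flow.
Path Depot→Port (+1); total 1.
Path Depot→HubB→Port (+1); total 2.
Path Depot→Jct1→Port (+1); total 3.
Path Depot→Y1→Port (+1); total 4.
Path Depot→Y2→Port (+1); total 5.
No residual Depot→Port path; max flow = 5.
Certifying cut of size 5: {Depot→Jct1, Depot→Port, HubB→Port, Y1→Port, Y2→Port}.

5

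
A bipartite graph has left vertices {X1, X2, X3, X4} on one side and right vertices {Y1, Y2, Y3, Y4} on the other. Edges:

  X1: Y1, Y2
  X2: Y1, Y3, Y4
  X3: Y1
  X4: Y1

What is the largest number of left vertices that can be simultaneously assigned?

3

Unit-capacity flow: source→left, listed edges, right→sink; max matching = max flow.
Augmenting path X1→Y1 (+1); matched 1.
Augmenting path X2→Y3 (+1); matched 2.
Augmenting path X3→Y1→X1→Y2 (+1); matched 3.
No augmenting path remains; maximum matching = 3.
König certificate: {X1, X2, Y1} is a vertex cover of size 3 (every listed pair touches it), so no matching can be larger.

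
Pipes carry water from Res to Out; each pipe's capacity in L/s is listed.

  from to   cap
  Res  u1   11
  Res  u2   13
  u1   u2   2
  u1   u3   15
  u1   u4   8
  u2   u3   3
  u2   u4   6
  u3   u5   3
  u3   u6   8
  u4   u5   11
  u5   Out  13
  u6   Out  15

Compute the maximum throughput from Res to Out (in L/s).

20

Augment Res→u1→u3→u5→Out: bottleneck 3, flow now 3.
Augment Res→u1→u3→u6→Out: bottleneck 8, flow now 11.
Augment Res→u2→u4→u5→Out: bottleneck 6, flow now 17.
Augment Res→u2→u3→u1→u4→u5→Out: bottleneck 3, flow now 20. (uses reverse residual edge)
No augmenting path remains; maximum flow = 20.
In the residual graph, reachable from Res: {Res, u2}.
Min-cut edges: Res→u1 (11), u2→u3 (3), u2→u4 (6); capacity 11 + 3 + 6 = 20.
This cut is saturated, so no flow can exceed 20.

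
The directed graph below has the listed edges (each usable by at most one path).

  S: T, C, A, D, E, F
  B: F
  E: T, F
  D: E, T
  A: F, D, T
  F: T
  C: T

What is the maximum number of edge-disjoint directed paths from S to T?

Assign every edge capacity 1; by Menger, the answer equals the max flow.
Path S→T (+1); total 1.
Path S→A→T (+1); total 2.
Path S→C→T (+1); total 3.
Path S→D→T (+1); total 4.
Path S→E→T (+1); total 5.
Path S→F→T (+1); total 6.
No residual S→T path; max flow = 6.
Certifying cut of size 6: {S→A, S→C, S→D, S→E, S→F, S→T}.

6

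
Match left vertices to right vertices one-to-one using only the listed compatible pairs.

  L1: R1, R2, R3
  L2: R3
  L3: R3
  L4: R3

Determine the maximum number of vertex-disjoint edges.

Unit-capacity flow: source→left, listed edges, right→sink; max matching = max flow.
Augmenting path L1→R1 (+1); matched 1.
Augmenting path L2→R3 (+1); matched 2.
No augmenting path remains; maximum matching = 2.
König certificate: {L1, R3} is a vertex cover of size 2 (every listed pair touches it), so no matching can be larger.

2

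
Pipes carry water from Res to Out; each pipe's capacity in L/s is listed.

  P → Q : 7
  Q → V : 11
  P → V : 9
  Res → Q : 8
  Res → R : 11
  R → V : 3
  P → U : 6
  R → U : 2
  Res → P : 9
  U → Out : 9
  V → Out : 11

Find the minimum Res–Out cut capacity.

Augment Res→P→U→Out: bottleneck 6, flow now 6.
Augment Res→P→V→Out: bottleneck 3, flow now 9.
Augment Res→Q→V→Out: bottleneck 8, flow now 17.
Augment Res→R→U→Out: bottleneck 2, flow now 19.
No augmenting path remains; maximum flow = 19.
By max-flow min-cut, the minimum cut capacity equals the max flow.
In the residual graph, reachable from Res: {Res, P, Q, R, V}.
Min-cut edges: P→U (6), R→U (2), V→Out (11); capacity 6 + 2 + 11 = 19.

19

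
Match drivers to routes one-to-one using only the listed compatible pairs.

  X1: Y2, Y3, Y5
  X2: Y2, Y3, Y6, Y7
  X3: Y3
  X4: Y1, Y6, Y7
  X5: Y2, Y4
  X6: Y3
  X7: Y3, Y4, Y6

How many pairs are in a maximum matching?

Unit-capacity flow: source→left, listed edges, right→sink; max matching = max flow.
Augmenting path X1→Y2 (+1); matched 1.
Augmenting path X2→Y3 (+1); matched 2.
Augmenting path X4→Y1 (+1); matched 3.
Augmenting path X5→Y4 (+1); matched 4.
Augmenting path X7→Y6 (+1); matched 5.
Augmenting path X3→Y3→X2→Y7 (+1); matched 6.
No augmenting path remains; maximum matching = 6.
König certificate: {X1, X2, X4, X5, X7, Y3} is a vertex cover of size 6 (every listed pair touches it), so no matching can be larger.

6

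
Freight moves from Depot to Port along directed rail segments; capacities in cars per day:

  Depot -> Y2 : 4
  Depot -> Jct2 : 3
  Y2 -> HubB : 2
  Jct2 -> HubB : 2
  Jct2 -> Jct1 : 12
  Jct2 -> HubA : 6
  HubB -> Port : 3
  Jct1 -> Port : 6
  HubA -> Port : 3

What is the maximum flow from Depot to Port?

Augment Depot→Y2→HubB→Port: bottleneck 2, flow now 2.
Augment Depot→Jct2→HubB→Port: bottleneck 1, flow now 3.
Augment Depot→Jct2→Jct1→Port: bottleneck 2, flow now 5.
No augmenting path remains; maximum flow = 5.
In the residual graph, reachable from Depot: {Depot, Y2}.
Min-cut edges: Depot→Jct2 (3), Y2→HubB (2); capacity 3 + 2 = 5.
This cut is saturated, so no flow can exceed 5.

5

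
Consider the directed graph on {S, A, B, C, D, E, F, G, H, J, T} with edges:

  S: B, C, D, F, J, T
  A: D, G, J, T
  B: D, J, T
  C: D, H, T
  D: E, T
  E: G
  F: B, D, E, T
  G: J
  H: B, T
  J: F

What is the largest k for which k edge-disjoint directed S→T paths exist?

Assign every edge capacity 1; by Menger, the answer equals the max flow.
Path S→T (+1); total 1.
Path S→B→T (+1); total 2.
Path S→C→T (+1); total 3.
Path S→D→T (+1); total 4.
Path S→F→T (+1); total 5.
No residual S→T path; max flow = 5.
Certifying cut of size 5: {B→T, D→T, F→T, S→C, S→T}.

5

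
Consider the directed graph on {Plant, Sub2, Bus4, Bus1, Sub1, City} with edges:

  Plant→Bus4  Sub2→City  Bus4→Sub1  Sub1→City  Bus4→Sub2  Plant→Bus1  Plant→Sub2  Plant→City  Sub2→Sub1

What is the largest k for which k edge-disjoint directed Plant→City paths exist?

Assign every edge capacity 1; by Menger, the answer equals the max flow.
Path Plant→City (+1); total 1.
Path Plant→Sub2→City (+1); total 2.
Path Plant→Bus4→Sub1→City (+1); total 3.
No residual Plant→City path; max flow = 3.
Certifying cut of size 3: {Plant→Bus4, Plant→City, Plant→Sub2}.

3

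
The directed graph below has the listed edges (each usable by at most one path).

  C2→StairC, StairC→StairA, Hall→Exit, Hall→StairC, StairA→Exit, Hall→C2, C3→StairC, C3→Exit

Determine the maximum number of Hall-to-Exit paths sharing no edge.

2

Assign every edge capacity 1; by Menger, the answer equals the max flow.
Path Hall→Exit (+1); total 1.
Path Hall→StairC→StairA→Exit (+1); total 2.
No residual Hall→Exit path; max flow = 2.
Certifying cut of size 2: {Hall→Exit, StairC→StairA}.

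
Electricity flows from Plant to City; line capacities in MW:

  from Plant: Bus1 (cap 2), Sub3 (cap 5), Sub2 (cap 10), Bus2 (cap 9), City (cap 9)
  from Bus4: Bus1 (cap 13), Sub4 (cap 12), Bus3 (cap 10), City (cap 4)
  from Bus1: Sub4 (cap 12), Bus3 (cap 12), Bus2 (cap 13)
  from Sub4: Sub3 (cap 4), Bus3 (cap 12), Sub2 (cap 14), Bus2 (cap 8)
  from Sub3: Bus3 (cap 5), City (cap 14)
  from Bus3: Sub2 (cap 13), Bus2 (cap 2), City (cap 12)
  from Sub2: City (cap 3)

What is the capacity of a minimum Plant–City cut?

19

Augment Plant→City: bottleneck 9, flow now 9.
Augment Plant→Sub3→City: bottleneck 5, flow now 14.
Augment Plant→Sub2→City: bottleneck 3, flow now 17.
Augment Plant→Bus1→Bus3→City: bottleneck 2, flow now 19.
No augmenting path remains; maximum flow = 19.
By max-flow min-cut, the minimum cut capacity equals the max flow.
In the residual graph, reachable from Plant: {Plant, Sub2, Bus2}.
Min-cut edges: Plant→Bus1 (2), Plant→Sub3 (5), Plant→City (9), Sub2→City (3); capacity 2 + 5 + 9 + 3 = 19.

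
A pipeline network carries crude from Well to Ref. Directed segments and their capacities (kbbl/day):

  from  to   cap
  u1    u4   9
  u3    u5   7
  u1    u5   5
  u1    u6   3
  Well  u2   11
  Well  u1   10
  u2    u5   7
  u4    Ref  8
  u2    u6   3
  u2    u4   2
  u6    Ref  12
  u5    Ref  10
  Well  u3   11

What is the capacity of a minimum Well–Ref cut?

24

Augment Well→u1→u4→Ref: bottleneck 8, flow now 8.
Augment Well→u1→u5→Ref: bottleneck 2, flow now 10.
Augment Well→u2→u5→Ref: bottleneck 7, flow now 17.
Augment Well→u2→u6→Ref: bottleneck 3, flow now 20.
Augment Well→u3→u5→Ref: bottleneck 1, flow now 21.
Augment Well→u2→u4→u1→u6→Ref: bottleneck 1, flow now 22. (uses reverse residual edge)
Augment Well→u3→u5→u1→u6→Ref: bottleneck 2, flow now 24. (uses reverse residual edge)
No augmenting path remains; maximum flow = 24.
By max-flow min-cut, the minimum cut capacity equals the max flow.
In the residual graph, reachable from Well: {Well, u1, u2, u3, u4, u5}.
Min-cut edges: u1→u6 (3), u2→u6 (3), u4→Ref (8), u5→Ref (10); capacity 3 + 3 + 8 + 10 = 24.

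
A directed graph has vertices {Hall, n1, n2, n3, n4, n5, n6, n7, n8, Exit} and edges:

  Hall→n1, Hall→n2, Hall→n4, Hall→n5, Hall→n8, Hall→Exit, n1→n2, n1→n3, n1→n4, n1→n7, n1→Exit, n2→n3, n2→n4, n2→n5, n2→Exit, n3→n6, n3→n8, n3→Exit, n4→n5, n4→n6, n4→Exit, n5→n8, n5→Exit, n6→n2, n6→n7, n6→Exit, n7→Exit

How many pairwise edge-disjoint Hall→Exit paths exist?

Assign every edge capacity 1; by Menger, the answer equals the max flow.
Path Hall→Exit (+1); total 1.
Path Hall→n1→Exit (+1); total 2.
Path Hall→n2→Exit (+1); total 3.
Path Hall→n4→Exit (+1); total 4.
Path Hall→n5→Exit (+1); total 5.
No residual Hall→Exit path; max flow = 5.
Certifying cut of size 5: {Hall→Exit, Hall→n1, Hall→n2, Hall→n4, Hall→n5}.

5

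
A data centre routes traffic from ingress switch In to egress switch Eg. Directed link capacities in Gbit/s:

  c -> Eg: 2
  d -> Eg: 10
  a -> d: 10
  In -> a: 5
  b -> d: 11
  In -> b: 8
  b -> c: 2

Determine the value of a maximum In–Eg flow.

12

Augment In→a→d→Eg: bottleneck 5, flow now 5.
Augment In→b→c→Eg: bottleneck 2, flow now 7.
Augment In→b→d→Eg: bottleneck 5, flow now 12.
No augmenting path remains; maximum flow = 12.
In the residual graph, reachable from In: {In, a, b, d}.
Min-cut edges: b→c (2), d→Eg (10); capacity 2 + 10 = 12.
This cut is saturated, so no flow can exceed 12.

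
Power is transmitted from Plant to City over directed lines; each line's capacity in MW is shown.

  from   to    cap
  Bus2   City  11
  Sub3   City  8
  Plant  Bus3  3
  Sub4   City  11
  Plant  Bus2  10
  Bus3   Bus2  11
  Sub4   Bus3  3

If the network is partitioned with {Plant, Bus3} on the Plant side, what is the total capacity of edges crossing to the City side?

Edges leaving {Plant, Bus3}: Plant→Bus2 (10), Bus3→Bus2 (11).
Cut capacity = 10 + 11 = 21.

21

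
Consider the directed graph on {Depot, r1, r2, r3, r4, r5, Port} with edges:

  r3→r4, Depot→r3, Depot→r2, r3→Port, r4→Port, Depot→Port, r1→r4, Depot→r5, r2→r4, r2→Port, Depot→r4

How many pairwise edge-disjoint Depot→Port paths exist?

Assign every edge capacity 1; by Menger, the answer equals the max flow.
Path Depot→Port (+1); total 1.
Path Depot→r2→Port (+1); total 2.
Path Depot→r3→Port (+1); total 3.
Path Depot→r4→Port (+1); total 4.
No residual Depot→Port path; max flow = 4.
Certifying cut of size 4: {Depot→Port, Depot→r2, Depot→r3, Depot→r4}.

4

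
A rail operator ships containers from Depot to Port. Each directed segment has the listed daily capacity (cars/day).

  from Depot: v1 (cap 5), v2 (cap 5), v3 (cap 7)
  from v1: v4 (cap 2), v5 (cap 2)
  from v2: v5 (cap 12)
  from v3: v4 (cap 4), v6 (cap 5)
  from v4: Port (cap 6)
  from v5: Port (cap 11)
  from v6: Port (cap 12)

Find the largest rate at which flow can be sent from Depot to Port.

Augment Depot→v1→v4→Port: bottleneck 2, flow now 2.
Augment Depot→v1→v5→Port: bottleneck 2, flow now 4.
Augment Depot→v2→v5→Port: bottleneck 5, flow now 9.
Augment Depot→v3→v4→Port: bottleneck 4, flow now 13.
Augment Depot→v3→v6→Port: bottleneck 3, flow now 16.
No augmenting path remains; maximum flow = 16.
In the residual graph, reachable from Depot: {Depot, v1}.
Min-cut edges: Depot→v2 (5), Depot→v3 (7), v1→v4 (2), v1→v5 (2); capacity 5 + 7 + 2 + 2 = 16.
This cut is saturated, so no flow can exceed 16.

16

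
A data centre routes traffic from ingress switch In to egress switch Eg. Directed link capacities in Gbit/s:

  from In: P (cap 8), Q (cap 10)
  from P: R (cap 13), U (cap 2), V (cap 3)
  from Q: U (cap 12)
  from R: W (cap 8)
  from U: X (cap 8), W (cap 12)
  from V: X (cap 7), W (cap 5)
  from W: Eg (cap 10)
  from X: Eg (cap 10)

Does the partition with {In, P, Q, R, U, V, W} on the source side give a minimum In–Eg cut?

No — its capacity is 25, but the minimum cut has capacity 18.

Given cut capacity: 8 + 7 + 10 = 25.
Augment In→P→R→W→Eg: bottleneck 8, flow now 8.
Augment In→Q→U→W→Eg: bottleneck 2, flow now 10.
Augment In→Q→U→X→Eg: bottleneck 8, flow now 18.
No augmenting path remains; maximum flow = 18.
In the residual graph, reachable from In: {In}.
Min-cut edges: In→P (8), In→Q (10); capacity 8 + 10 = 18.
Cut capacity 25 exceeds the max flow 18, so it is not minimum.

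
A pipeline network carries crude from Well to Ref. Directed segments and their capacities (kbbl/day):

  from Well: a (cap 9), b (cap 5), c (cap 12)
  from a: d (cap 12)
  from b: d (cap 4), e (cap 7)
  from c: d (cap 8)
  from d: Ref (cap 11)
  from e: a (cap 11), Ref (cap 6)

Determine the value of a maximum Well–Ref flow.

16

Augment Well→a→d→Ref: bottleneck 9, flow now 9.
Augment Well→b→d→Ref: bottleneck 2, flow now 11.
Augment Well→b→e→Ref: bottleneck 3, flow now 14.
Augment Well→c→d→b→e→Ref: bottleneck 2, flow now 16. (uses reverse residual edge)
No augmenting path remains; maximum flow = 16.
In the residual graph, reachable from Well: {Well, a, c, d}.
Min-cut edges: Well→b (5), d→Ref (11); capacity 5 + 11 = 16.
This cut is saturated, so no flow can exceed 16.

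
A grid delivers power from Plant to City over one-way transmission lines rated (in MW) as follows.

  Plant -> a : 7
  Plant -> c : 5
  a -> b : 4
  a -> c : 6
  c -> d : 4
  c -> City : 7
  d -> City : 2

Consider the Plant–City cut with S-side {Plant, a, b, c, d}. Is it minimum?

Given cut capacity: 7 + 2 = 9.
Augment Plant→c→City: bottleneck 5, flow now 5.
Augment Plant→a→c→City: bottleneck 2, flow now 7.
Augment Plant→a→c→d→City: bottleneck 2, flow now 9.
No augmenting path remains; maximum flow = 9.
Cut capacity 9 equals the max flow, so it is a minimum cut.

Yes — it is a minimum cut (capacity 9).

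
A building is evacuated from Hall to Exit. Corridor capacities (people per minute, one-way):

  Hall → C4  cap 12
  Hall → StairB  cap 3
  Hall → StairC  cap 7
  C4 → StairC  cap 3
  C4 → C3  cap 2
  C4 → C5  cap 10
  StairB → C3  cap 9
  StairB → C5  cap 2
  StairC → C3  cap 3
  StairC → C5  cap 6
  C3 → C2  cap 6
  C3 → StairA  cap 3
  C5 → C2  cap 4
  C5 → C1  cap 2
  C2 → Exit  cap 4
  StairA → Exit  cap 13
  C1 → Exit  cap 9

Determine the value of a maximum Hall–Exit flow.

9

Augment Hall→C4→C3→C2→Exit: bottleneck 2, flow now 2.
Augment Hall→C4→C5→C2→Exit: bottleneck 2, flow now 4.
Augment Hall→C4→C5→C1→Exit: bottleneck 2, flow now 6.
Augment Hall→StairB→C3→StairA→Exit: bottleneck 3, flow now 9.
No augmenting path remains; maximum flow = 9.
In the residual graph, reachable from Hall: {Hall, C4, StairB, StairC, C3, C5, C2}.
Min-cut edges: C3→StairA (3), C5→C1 (2), C2→Exit (4); capacity 3 + 2 + 4 = 9.
This cut is saturated, so no flow can exceed 9.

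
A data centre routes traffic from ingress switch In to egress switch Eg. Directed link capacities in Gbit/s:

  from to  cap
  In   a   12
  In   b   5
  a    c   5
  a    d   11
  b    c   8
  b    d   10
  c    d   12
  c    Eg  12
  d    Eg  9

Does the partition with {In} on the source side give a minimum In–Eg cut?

Yes — it is a minimum cut (capacity 17).

Given cut capacity: 12 + 5 = 17.
Augment In→a→c→Eg: bottleneck 5, flow now 5.
Augment In→a→d→Eg: bottleneck 7, flow now 12.
Augment In→b→c→Eg: bottleneck 5, flow now 17.
No augmenting path remains; maximum flow = 17.
Cut capacity 17 equals the max flow, so it is a minimum cut.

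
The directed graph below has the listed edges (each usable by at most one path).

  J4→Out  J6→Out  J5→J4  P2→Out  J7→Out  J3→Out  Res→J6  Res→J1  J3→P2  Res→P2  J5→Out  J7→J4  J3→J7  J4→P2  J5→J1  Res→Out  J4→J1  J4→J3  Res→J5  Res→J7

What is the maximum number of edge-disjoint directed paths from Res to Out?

5

Assign every edge capacity 1; by Menger, the answer equals the max flow.
Path Res→Out (+1); total 1.
Path Res→P2→Out (+1); total 2.
Path Res→J5→Out (+1); total 3.
Path Res→J6→Out (+1); total 4.
Path Res→J7→Out (+1); total 5.
No residual Res→Out path; max flow = 5.
Certifying cut of size 5: {Res→J5, Res→J6, Res→J7, Res→Out, Res→P2}.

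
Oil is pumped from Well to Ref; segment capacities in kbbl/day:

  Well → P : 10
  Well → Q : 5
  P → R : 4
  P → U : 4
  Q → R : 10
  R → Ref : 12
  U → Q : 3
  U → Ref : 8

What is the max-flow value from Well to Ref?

13

Augment Well→P→R→Ref: bottleneck 4, flow now 4.
Augment Well→P→U→Ref: bottleneck 4, flow now 8.
Augment Well→Q→R→Ref: bottleneck 5, flow now 13.
No augmenting path remains; maximum flow = 13.
In the residual graph, reachable from Well: {Well, P}.
Min-cut edges: Well→Q (5), P→R (4), P→U (4); capacity 5 + 4 + 4 = 13.
This cut is saturated, so no flow can exceed 13.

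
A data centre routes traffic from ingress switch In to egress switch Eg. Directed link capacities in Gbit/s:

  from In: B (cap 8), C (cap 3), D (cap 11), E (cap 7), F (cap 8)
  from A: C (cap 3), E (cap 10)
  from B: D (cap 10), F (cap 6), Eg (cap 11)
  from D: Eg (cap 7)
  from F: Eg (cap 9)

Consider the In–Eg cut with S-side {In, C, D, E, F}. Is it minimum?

Given cut capacity: 8 + 7 + 9 = 24.
Augment In→B→Eg: bottleneck 8, flow now 8.
Augment In→D→Eg: bottleneck 7, flow now 15.
Augment In→F→Eg: bottleneck 8, flow now 23.
No augmenting path remains; maximum flow = 23.
In the residual graph, reachable from In: {In, C, D, E}.
Min-cut edges: In→B (8), In→F (8), D→Eg (7); capacity 8 + 8 + 7 = 23.
Cut capacity 24 exceeds the max flow 23, so it is not minimum.

No — its capacity is 24, but the minimum cut has capacity 23.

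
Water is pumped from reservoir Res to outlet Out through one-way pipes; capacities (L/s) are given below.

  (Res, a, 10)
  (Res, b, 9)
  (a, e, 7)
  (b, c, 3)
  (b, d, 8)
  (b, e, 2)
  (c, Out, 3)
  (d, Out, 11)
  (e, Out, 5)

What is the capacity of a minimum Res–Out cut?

Augment Res→a→e→Out: bottleneck 5, flow now 5.
Augment Res→b→c→Out: bottleneck 3, flow now 8.
Augment Res→b→d→Out: bottleneck 6, flow now 14.
No augmenting path remains; maximum flow = 14.
By max-flow min-cut, the minimum cut capacity equals the max flow.
In the residual graph, reachable from Res: {Res, a, e}.
Min-cut edges: Res→b (9), e→Out (5); capacity 9 + 5 = 14.

14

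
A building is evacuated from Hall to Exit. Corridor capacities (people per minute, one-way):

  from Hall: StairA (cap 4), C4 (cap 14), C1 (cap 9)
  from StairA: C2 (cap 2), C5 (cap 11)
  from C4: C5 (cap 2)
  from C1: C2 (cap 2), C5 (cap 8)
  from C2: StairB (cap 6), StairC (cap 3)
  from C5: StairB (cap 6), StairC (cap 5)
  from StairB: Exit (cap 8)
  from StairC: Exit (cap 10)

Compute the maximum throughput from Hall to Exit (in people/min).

15

Augment Hall→StairA→C2→StairB→Exit: bottleneck 2, flow now 2.
Augment Hall→StairA→C5→StairB→Exit: bottleneck 2, flow now 4.
Augment Hall→C4→C5→StairB→Exit: bottleneck 2, flow now 6.
Augment Hall→C1→C2→StairB→Exit: bottleneck 2, flow now 8.
Augment Hall→C1→C5→StairC→Exit: bottleneck 5, flow now 13.
Augment Hall→C1→C5→StairB→C2→StairC→Exit: bottleneck 2, flow now 15. (uses reverse residual edge)
No augmenting path remains; maximum flow = 15.
In the residual graph, reachable from Hall: {Hall, C4}.
Min-cut edges: Hall→StairA (4), Hall→C1 (9), C4→C5 (2); capacity 4 + 9 + 2 = 15.
This cut is saturated, so no flow can exceed 15.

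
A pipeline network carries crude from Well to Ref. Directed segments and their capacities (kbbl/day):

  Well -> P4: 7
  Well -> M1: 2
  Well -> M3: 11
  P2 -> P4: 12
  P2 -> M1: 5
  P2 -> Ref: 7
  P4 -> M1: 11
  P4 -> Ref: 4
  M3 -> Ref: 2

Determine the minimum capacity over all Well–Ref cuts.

Augment Well→P4→Ref: bottleneck 4, flow now 4.
Augment Well→M3→Ref: bottleneck 2, flow now 6.
No augmenting path remains; maximum flow = 6.
By max-flow min-cut, the minimum cut capacity equals the max flow.
In the residual graph, reachable from Well: {Well, P4, M1, M3}.
Min-cut edges: P4→Ref (4), M3→Ref (2); capacity 4 + 2 = 6.

6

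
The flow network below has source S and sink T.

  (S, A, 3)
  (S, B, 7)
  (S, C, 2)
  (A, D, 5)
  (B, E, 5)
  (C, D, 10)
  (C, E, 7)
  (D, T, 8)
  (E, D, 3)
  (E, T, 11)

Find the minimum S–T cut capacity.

Augment S→A→D→T: bottleneck 3, flow now 3.
Augment S→B→E→T: bottleneck 5, flow now 8.
Augment S→C→D→T: bottleneck 2, flow now 10.
No augmenting path remains; maximum flow = 10.
By max-flow min-cut, the minimum cut capacity equals the max flow.
In the residual graph, reachable from S: {S, B}.
Min-cut edges: S→A (3), S→C (2), B→E (5); capacity 3 + 2 + 5 = 10.

10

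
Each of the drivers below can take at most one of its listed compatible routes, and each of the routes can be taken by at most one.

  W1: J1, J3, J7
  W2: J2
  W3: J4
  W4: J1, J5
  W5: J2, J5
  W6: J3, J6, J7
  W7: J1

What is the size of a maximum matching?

Unit-capacity flow: source→left, listed edges, right→sink; max matching = max flow.
Augmenting path W1→J1 (+1); matched 1.
Augmenting path W2→J2 (+1); matched 2.
Augmenting path W3→J4 (+1); matched 3.
Augmenting path W4→J5 (+1); matched 4.
Augmenting path W6→J3 (+1); matched 5.
Augmenting path W7→J1→W1→J7 (+1); matched 6.
No augmenting path remains; maximum matching = 6.
König certificate: {W1, W3, W6, J1, J2, J5} is a vertex cover of size 6 (every listed pair touches it), so no matching can be larger.

6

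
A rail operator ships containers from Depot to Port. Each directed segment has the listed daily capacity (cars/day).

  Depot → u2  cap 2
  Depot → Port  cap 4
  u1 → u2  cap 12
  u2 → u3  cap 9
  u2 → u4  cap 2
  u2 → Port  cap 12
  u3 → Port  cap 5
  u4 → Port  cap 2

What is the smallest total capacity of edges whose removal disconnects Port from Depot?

Augment Depot→Port: bottleneck 4, flow now 4.
Augment Depot→u2→Port: bottleneck 2, flow now 6.
No augmenting path remains; maximum flow = 6.
By max-flow min-cut, the minimum cut capacity equals the max flow.
In the residual graph, reachable from Depot: {Depot}.
Min-cut edges: Depot→u2 (2), Depot→Port (4); capacity 2 + 4 = 6.

6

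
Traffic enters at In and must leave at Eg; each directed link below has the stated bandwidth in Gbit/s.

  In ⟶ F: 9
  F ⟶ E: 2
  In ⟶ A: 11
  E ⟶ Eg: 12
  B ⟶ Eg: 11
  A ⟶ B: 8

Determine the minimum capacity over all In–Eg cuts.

Augment In→A→B→Eg: bottleneck 8, flow now 8.
Augment In→F→E→Eg: bottleneck 2, flow now 10.
No augmenting path remains; maximum flow = 10.
By max-flow min-cut, the minimum cut capacity equals the max flow.
In the residual graph, reachable from In: {In, A, F}.
Min-cut edges: A→B (8), F→E (2); capacity 8 + 2 = 10.

10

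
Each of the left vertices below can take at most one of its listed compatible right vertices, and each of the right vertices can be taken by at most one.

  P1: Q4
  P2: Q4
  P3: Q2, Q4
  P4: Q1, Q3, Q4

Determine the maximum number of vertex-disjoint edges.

3

Unit-capacity flow: source→left, listed edges, right→sink; max matching = max flow.
Augmenting path P1→Q4 (+1); matched 1.
Augmenting path P3→Q2 (+1); matched 2.
Augmenting path P4→Q1 (+1); matched 3.
No augmenting path remains; maximum matching = 3.
König certificate: {P3, P4, Q4} is a vertex cover of size 3 (every listed pair touches it), so no matching can be larger.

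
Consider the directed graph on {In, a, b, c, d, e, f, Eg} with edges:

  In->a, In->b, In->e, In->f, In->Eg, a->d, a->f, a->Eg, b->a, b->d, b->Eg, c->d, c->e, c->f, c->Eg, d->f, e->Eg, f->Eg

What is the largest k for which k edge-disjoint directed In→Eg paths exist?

Assign every edge capacity 1; by Menger, the answer equals the max flow.
Path In→Eg (+1); total 1.
Path In→a→Eg (+1); total 2.
Path In→b→Eg (+1); total 3.
Path In→e→Eg (+1); total 4.
Path In→f→Eg (+1); total 5.
No residual In→Eg path; max flow = 5.
Certifying cut of size 5: {In→Eg, In→a, In→b, In→e, In→f}.

5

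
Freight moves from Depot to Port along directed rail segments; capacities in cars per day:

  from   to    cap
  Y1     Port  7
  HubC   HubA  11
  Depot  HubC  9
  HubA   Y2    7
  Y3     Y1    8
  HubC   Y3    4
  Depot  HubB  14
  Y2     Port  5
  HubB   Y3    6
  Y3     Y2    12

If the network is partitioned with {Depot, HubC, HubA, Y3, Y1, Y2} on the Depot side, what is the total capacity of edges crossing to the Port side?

26

Edges leaving {Depot, HubC, HubA, Y3, Y1, Y2}: Depot→HubB (14), Y1→Port (7), Y2→Port (5).
Cut capacity = 14 + 7 + 5 = 26.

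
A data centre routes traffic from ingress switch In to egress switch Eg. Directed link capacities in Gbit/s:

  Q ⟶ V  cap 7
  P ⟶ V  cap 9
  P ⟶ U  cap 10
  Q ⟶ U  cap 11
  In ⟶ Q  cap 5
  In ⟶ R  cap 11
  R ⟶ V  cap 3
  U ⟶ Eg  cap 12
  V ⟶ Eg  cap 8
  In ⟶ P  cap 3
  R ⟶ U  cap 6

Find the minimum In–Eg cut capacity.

17

Augment In→P→U→Eg: bottleneck 3, flow now 3.
Augment In→Q→U→Eg: bottleneck 5, flow now 8.
Augment In→R→U→Eg: bottleneck 4, flow now 12.
Augment In→R→V→Eg: bottleneck 3, flow now 15.
Augment In→R→U→P→V→Eg: bottleneck 2, flow now 17. (uses reverse residual edge)
No augmenting path remains; maximum flow = 17.
By max-flow min-cut, the minimum cut capacity equals the max flow.
In the residual graph, reachable from In: {In, R}.
Min-cut edges: In→P (3), In→Q (5), R→U (6), R→V (3); capacity 3 + 5 + 6 + 3 = 17.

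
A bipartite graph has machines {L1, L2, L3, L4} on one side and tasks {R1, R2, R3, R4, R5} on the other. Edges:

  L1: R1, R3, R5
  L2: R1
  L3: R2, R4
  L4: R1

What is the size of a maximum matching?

Unit-capacity flow: source→left, listed edges, right→sink; max matching = max flow.
Augmenting path L1→R1 (+1); matched 1.
Augmenting path L3→R2 (+1); matched 2.
Augmenting path L2→R1→L1→R3 (+1); matched 3.
No augmenting path remains; maximum matching = 3.
König certificate: {L1, L3, R1} is a vertex cover of size 3 (every listed pair touches it), so no matching can be larger.

3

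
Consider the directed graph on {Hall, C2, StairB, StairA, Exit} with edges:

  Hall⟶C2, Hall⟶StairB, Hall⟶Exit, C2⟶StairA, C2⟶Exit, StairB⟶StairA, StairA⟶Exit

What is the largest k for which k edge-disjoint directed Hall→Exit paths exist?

3

Assign every edge capacity 1; by Menger, the answer equals the max flow.
Path Hall→Exit (+1); total 1.
Path Hall→C2→Exit (+1); total 2.
Path Hall→StairB→StairA→Exit (+1); total 3.
No residual Hall→Exit path; max flow = 3.
Certifying cut of size 3: {Hall→C2, Hall→Exit, Hall→StairB}.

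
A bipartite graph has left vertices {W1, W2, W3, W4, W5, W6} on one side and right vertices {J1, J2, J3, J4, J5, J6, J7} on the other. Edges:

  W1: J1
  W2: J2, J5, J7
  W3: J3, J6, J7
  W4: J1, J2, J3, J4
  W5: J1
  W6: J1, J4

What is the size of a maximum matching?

Unit-capacity flow: source→left, listed edges, right→sink; max matching = max flow.
Augmenting path W1→J1 (+1); matched 1.
Augmenting path W2→J2 (+1); matched 2.
Augmenting path W3→J3 (+1); matched 3.
Augmenting path W4→J4 (+1); matched 4.
Augmenting path W6→J4→W4→J2→W2→J5 (+1); matched 5.
No augmenting path remains; maximum matching = 5.
König certificate: {W2, W3, W4, W6, J1} is a vertex cover of size 5 (every listed pair touches it), so no matching can be larger.

5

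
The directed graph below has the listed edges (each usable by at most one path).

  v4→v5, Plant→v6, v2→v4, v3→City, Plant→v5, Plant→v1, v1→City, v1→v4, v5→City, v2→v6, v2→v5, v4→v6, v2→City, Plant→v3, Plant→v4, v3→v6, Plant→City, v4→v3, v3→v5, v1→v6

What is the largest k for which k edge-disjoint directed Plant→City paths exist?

4

Assign every edge capacity 1; by Menger, the answer equals the max flow.
Path Plant→City (+1); total 1.
Path Plant→v1→City (+1); total 2.
Path Plant→v3→City (+1); total 3.
Path Plant→v5→City (+1); total 4.
No residual Plant→City path; max flow = 4.
Certifying cut of size 4: {Plant→City, Plant→v1, v3→City, v5→City}.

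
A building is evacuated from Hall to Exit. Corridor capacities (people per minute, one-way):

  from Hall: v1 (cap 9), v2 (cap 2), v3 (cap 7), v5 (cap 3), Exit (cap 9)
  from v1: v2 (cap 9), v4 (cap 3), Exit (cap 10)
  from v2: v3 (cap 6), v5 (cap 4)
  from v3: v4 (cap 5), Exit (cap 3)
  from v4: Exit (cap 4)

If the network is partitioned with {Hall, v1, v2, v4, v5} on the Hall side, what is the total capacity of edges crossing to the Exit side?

Edges leaving {Hall, v1, v2, v4, v5}: Hall→v3 (7), Hall→Exit (9), v1→Exit (10), v2→v3 (6), v4→Exit (4).
Cut capacity = 7 + 9 + 10 + 6 + 4 = 36.

36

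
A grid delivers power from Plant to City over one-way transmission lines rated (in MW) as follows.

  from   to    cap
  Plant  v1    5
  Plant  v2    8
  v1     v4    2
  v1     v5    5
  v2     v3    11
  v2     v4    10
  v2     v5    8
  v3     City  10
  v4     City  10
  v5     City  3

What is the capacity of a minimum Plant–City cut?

Augment Plant→v1→v4→City: bottleneck 2, flow now 2.
Augment Plant→v1→v5→City: bottleneck 3, flow now 5.
Augment Plant→v2→v3→City: bottleneck 8, flow now 13.
No augmenting path remains; maximum flow = 13.
By max-flow min-cut, the minimum cut capacity equals the max flow.
In the residual graph, reachable from Plant: {Plant}.
Min-cut edges: Plant→v1 (5), Plant→v2 (8); capacity 5 + 8 = 13.

13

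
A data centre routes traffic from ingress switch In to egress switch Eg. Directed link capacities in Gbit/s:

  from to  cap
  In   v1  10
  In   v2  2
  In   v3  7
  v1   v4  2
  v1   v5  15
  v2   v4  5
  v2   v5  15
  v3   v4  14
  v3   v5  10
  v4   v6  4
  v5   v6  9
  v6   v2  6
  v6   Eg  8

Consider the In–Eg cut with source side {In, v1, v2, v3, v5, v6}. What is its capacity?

Edges leaving {In, v1, v2, v3, v5, v6}: v1→v4 (2), v2→v4 (5), v3→v4 (14), v6→Eg (8).
Cut capacity = 2 + 5 + 14 + 8 = 29.

29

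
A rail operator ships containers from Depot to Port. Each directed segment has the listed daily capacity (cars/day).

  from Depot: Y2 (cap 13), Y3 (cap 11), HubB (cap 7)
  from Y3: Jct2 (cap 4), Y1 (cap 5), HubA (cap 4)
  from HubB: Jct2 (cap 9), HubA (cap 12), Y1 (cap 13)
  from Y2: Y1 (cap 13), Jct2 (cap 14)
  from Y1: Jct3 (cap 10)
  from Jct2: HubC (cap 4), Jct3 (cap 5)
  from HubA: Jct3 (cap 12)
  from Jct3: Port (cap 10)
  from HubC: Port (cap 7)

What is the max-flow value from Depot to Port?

Augment Depot→Y3→Y1→Jct3→Port: bottleneck 5, flow now 5.
Augment Depot→Y3→Jct2→Jct3→Port: bottleneck 4, flow now 9.
Augment Depot→Y3→HubA→Jct3→Port: bottleneck 1, flow now 10.
Augment Depot→HubB→Jct2→HubC→Port: bottleneck 4, flow now 14.
No augmenting path remains; maximum flow = 14.
In the residual graph, reachable from Depot: {Depot, Y3, HubB, Y2, Y1, Jct2, HubA, Jct3}.
Min-cut edges: Jct2→HubC (4), Jct3→Port (10); capacity 4 + 10 = 14.
This cut is saturated, so no flow can exceed 14.

14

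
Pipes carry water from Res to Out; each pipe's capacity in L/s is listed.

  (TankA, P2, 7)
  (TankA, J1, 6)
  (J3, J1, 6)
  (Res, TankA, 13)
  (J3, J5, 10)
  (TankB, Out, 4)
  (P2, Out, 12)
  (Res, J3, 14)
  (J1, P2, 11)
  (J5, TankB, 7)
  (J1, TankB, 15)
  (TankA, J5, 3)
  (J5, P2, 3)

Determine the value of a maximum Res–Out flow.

Augment Res→TankA→P2→Out: bottleneck 7, flow now 7.
Augment Res→J3→J5→TankB→Out: bottleneck 4, flow now 11.
Augment Res→J3→J5→P2→Out: bottleneck 3, flow now 14.
Augment Res→J3→J1→P2→Out: bottleneck 2, flow now 16.
No augmenting path remains; maximum flow = 16.
In the residual graph, reachable from Res: {Res, J3, TankA, J5, J1, TankB, P2}.
Min-cut edges: TankB→Out (4), P2→Out (12); capacity 4 + 12 = 16.
This cut is saturated, so no flow can exceed 16.

16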